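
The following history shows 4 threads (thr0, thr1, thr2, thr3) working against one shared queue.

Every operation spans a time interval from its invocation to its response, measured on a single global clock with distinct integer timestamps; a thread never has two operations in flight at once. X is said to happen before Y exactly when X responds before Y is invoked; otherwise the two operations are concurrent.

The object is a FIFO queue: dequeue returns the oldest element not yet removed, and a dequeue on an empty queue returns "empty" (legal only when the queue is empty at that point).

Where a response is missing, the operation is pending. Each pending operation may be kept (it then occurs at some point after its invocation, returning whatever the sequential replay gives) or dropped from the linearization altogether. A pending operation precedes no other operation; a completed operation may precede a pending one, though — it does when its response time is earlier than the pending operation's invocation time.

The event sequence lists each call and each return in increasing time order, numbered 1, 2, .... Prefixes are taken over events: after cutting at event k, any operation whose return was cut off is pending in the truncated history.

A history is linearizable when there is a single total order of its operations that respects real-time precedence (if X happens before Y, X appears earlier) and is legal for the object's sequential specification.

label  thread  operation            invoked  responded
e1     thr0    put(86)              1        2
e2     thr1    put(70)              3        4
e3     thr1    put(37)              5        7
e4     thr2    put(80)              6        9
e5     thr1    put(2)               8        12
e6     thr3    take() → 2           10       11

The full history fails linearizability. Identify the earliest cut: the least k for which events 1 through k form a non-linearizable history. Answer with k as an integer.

11

events 1..10 are linearizable, e.g. via e1, e2, e3, e4:
step 1: e1 put(86) — queue <86>
step 2: e2 put(70) — queue <86,70>
step 3: e3 put(37) — queue <86,70,37>
step 4: e4 put(80) — queue <86,70,37,80>
include event 11 — e6 responding at 11 — and every candidate order breaks
every completion of the 1 pending operation (e5) was checked; none linearizes
one such order, e1, e2, e3, e4, e6 (pending dropped), breaks at step 5 where e6 take() → 2 is illegal
one such order, e1, e2, e4, e3, e6 (pending dropped), breaks at step 5 where e6 take() → 2 is illegal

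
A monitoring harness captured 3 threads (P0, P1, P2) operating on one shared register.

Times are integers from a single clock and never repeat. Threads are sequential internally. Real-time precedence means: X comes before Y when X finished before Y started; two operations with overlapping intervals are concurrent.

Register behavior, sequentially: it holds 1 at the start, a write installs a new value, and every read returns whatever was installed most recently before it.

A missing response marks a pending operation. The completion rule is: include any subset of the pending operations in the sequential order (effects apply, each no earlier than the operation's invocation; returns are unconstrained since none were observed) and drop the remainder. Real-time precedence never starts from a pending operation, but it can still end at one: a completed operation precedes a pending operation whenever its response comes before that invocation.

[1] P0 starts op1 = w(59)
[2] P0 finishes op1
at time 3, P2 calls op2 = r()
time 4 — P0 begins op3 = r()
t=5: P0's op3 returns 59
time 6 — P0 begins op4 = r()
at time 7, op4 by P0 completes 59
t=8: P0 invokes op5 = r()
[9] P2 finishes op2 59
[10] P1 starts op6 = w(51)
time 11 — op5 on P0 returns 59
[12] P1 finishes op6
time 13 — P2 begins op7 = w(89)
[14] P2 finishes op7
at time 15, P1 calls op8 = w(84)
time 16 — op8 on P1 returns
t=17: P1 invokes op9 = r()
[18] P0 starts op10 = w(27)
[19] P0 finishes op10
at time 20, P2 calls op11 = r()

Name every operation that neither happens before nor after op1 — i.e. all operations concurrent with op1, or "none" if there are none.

concurrent with op1 ([1,2]): every op whose interval crosses 1..2
op2 [3,9]: after
op3 [4,5]: after
op4 [6,7]: after
op5 [8,11]: after
op6 [10,12]: after
op7 [13,14]: after
op8 [15,16]: after
op9 [17,…): after
op10 [18,19]: after
op11 [20,…): after

none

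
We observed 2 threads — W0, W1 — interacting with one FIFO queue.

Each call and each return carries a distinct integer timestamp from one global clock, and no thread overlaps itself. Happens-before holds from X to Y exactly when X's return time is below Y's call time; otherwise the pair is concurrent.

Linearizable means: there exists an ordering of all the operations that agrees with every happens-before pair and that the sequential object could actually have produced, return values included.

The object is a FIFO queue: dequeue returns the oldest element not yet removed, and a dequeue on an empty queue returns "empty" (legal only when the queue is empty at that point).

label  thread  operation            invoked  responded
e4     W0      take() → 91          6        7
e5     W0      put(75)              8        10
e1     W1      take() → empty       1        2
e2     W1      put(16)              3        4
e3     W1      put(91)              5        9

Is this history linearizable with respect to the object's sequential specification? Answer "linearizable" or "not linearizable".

not linearizable

prefix check: 1..6 passes, 1..7 fails once e4's time-7 response joins
the completed operations (3 total) allow one real-time order; the FIFO queue replay rejects it
every completion of the 1 pending operation (e3) was checked; none linearizes
e.g. e1, e2, e4 (pending dropped): illegal at step 3, since e4 take() → 91 cannot apply there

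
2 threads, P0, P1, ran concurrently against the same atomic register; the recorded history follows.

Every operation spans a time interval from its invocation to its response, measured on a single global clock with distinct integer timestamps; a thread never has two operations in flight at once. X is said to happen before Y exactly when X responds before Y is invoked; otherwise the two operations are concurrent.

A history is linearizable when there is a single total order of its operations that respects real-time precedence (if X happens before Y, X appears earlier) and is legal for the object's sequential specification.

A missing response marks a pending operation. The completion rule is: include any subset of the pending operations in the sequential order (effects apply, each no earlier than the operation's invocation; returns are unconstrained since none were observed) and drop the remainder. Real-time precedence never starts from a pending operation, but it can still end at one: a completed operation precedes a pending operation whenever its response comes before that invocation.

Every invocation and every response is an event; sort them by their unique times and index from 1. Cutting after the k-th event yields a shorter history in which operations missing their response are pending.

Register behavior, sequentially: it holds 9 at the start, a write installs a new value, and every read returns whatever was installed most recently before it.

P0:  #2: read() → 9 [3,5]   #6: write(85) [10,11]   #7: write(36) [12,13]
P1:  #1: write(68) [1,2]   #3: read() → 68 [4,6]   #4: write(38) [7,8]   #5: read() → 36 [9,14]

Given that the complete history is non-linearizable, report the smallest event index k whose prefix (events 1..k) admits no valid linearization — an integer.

5

events 1..4 are linearizable; a witness order is #1:
step 1: #1 write(68) — value 68
event 5 — #2's response, time 5 — after it, nothing linearizes
include/drop combinations of the 1 pending operation (#3) were all tried; none helps
for example #1, #2 (pending dropped) fails at step 2: #2 read() → 9 is not legal there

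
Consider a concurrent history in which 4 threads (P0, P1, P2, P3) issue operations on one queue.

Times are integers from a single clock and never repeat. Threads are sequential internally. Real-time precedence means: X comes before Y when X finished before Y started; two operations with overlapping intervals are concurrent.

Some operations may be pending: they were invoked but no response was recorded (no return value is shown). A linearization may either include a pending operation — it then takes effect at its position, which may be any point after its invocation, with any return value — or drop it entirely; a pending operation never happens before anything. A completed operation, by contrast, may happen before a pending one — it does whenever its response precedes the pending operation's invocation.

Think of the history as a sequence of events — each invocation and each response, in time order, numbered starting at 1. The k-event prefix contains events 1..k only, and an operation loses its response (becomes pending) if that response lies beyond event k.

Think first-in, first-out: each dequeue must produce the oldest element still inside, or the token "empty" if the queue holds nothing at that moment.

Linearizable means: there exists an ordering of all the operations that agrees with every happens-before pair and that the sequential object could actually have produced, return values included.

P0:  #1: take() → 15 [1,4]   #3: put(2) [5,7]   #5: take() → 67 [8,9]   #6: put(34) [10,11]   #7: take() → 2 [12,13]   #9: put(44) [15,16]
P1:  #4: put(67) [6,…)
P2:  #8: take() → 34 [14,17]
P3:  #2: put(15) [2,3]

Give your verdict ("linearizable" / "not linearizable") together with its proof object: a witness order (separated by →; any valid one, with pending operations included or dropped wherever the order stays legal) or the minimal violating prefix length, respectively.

step 1: #2 put(15) — queue <15>
step 2: #1 take() → 15 — queue <>
step 3: #4 put(67) (pending, included) — queue <67>
step 4: #3 put(2) — queue <67,2>
step 5: #5 take() → 67 — queue <2>
step 6: #6 put(34) — queue <2,34>
step 7: #7 take() → 2 — queue <34>
step 8: #8 take() → 34 — queue <>
step 9: #9 put(44) — queue <44>

linearizable — witness: #2 → #1 → #4 → #3 → #5 → #6 → #7 → #8 → #9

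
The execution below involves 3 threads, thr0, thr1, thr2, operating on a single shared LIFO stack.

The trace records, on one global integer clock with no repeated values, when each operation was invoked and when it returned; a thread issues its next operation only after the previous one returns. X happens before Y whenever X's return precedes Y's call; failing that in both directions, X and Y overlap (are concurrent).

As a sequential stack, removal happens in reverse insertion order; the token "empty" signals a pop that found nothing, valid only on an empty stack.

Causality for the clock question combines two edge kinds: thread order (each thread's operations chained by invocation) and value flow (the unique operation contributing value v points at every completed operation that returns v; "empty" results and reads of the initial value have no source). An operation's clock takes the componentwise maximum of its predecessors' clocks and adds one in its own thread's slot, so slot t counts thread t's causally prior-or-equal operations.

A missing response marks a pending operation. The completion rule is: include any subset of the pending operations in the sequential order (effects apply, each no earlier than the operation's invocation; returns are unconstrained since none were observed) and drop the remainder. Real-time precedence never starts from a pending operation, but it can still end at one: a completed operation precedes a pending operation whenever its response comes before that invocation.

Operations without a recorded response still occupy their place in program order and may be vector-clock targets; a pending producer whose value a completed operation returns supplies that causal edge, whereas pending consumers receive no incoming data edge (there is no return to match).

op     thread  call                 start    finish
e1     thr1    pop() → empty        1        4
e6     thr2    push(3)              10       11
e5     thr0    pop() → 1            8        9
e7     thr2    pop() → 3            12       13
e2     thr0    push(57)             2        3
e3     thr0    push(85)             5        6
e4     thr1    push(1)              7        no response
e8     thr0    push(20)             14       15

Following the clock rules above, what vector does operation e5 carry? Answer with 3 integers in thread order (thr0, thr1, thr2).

e6 (invocation 10): nothing precedes it; thr2's component alone gives (0, 0, 1)
e1 (invocation 1): nothing precedes it; thr1's component alone gives (0, 1, 0)
e2 (invocation 2): nothing precedes it; thr0's component alone gives (1, 0, 0)
from VC(e6)=(0, 0, 1), e7 (invoked 12) maxes components and bumps thr2 → (0, 0, 2)
from VC(e1)=(0, 1, 0), e4 (invoked 7) maxes components and bumps thr1 → (0, 2, 0)
from VC(e2)=(1, 0, 0), e3 (invoked 5) maxes components and bumps thr0 → (2, 0, 0)
from VC(e3)=(2, 0, 0), VC(e4)=(0, 2, 0), e5 (invoked 8) maxes components and bumps thr0 → (3, 2, 0)
from VC(e5)=(3, 2, 0), e8 (invoked 14) maxes components and bumps thr0 → (4, 2, 0)
target: VC(e5) = (3, 2, 0)

(3, 2, 0)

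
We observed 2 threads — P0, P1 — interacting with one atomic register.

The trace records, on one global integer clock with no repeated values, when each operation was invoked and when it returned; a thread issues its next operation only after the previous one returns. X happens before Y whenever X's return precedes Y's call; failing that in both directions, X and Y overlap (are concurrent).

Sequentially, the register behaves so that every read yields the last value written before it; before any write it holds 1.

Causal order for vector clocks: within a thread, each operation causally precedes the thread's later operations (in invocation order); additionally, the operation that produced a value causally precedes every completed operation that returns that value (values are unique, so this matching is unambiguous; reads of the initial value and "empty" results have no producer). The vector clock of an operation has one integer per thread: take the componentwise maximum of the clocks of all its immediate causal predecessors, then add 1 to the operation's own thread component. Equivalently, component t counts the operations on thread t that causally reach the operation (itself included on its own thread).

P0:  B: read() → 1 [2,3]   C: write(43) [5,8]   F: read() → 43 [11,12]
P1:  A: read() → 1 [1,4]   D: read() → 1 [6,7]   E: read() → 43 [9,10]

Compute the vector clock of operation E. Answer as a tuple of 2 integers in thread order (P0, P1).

VC(A, invoked at 1): no causal predecessors; +1 on P1 → (0, 1)
VC(B, invoked at 2): no causal predecessors; +1 on P0 → (1, 0)
D (invocation 6): componentwise max over VC(A)=(0, 1), +1 at P1, giving (0, 2)
C (invocation 5): componentwise max over VC(B)=(1, 0), +1 at P0, giving (2, 0)
F (invocation 11): componentwise max over VC(C)=(2, 0), +1 at P0, giving (3, 0)
E (invocation 9): componentwise max over VC(C)=(2, 0), VC(D)=(0, 2), +1 at P1, giving (2, 3)
target: VC(E) = (2, 3)

(2, 3)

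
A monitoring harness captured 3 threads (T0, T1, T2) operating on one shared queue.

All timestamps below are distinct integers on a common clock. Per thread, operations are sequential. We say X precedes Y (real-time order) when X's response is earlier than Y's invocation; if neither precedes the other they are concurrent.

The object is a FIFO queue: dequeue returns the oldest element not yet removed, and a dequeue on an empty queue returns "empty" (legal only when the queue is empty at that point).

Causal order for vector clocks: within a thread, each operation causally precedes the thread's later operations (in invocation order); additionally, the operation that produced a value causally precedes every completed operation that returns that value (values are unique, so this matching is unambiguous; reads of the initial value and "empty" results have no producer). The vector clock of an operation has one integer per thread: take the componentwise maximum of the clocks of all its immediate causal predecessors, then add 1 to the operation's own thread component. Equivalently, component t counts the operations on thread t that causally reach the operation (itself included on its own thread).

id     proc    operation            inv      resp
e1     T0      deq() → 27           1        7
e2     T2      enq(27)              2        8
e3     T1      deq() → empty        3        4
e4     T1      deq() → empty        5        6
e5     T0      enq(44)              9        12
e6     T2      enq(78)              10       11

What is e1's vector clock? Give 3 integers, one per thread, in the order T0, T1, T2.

no predecessors for e2 (invoked 2): T2 increments from zero → (0, 0, 1)
no predecessors for e3 (invoked 3): T1 increments from zero → (0, 1, 0)
e6, invoked 10, takes VC(e2)=(0, 0, 1) under max, adds 1 for T2 → (0, 0, 2)
e4, invoked 5, takes VC(e3)=(0, 1, 0) under max, adds 1 for T1 → (0, 2, 0)
e1, invoked 1, takes VC(e2)=(0, 0, 1) under max, adds 1 for T0 → (1, 0, 1)
e5, invoked 9, takes VC(e1)=(1, 0, 1) under max, adds 1 for T0 → (2, 0, 1)
target: VC(e1) = (1, 0, 1)

(1, 0, 1)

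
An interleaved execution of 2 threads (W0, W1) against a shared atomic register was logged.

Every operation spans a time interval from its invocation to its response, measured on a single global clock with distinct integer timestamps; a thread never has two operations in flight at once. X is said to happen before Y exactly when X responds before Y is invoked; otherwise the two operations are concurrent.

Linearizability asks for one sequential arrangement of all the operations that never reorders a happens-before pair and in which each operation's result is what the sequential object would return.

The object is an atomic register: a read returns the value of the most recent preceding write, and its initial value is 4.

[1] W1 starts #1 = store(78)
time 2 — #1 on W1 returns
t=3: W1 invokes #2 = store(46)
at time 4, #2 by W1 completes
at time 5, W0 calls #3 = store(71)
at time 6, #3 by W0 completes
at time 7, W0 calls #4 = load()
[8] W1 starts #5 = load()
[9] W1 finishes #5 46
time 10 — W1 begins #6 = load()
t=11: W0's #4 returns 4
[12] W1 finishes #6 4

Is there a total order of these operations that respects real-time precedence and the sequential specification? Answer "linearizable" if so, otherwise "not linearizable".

cut after 8 events: linearizable; cut after 9 events (#5 responds, time 9): not linearizable
the completed operations (4 total) allow one real-time order; the atomic register replay rejects it
no escape via the 1 pending operation (#4): every completion choice fails
sample order #1, #2, #3, #5 (pending dropped) stalls at step 4 — #5 load() → 46 has no legal effect

not linearizable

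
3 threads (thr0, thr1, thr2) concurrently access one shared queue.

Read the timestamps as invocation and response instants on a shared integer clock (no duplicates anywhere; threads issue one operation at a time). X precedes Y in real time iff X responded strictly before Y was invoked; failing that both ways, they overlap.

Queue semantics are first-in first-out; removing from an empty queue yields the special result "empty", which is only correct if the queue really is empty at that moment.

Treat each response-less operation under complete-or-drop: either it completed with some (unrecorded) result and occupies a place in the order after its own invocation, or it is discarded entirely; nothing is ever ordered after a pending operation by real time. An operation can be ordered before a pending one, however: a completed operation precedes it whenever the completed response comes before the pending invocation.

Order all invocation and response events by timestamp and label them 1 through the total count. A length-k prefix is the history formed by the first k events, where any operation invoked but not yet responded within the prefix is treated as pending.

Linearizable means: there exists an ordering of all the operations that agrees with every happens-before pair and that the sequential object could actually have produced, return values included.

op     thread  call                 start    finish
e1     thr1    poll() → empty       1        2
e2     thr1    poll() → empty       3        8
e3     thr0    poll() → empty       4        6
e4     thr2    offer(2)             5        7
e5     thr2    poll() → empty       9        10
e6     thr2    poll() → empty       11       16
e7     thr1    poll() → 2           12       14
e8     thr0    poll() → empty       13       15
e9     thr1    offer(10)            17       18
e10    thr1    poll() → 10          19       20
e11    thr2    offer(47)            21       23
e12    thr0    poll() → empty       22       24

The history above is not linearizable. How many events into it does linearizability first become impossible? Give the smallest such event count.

10

one valid order for events 1..9 is e1, e2, e3, e4:
after step 1 (e1 poll() → empty): queue <>
after step 2 (e2 poll() → empty): queue <>
after step 3 (e3 poll() → empty): queue <>
after step 4 (e4 offer(2)): queue <2>
once event 10 joins (e5's response, time 10), exhaustive search finds no witness
one such order, e1, e2, e3, e4, e5, breaks at step 5 where e5 poll() → empty is illegal
one such order, e1, e2, e4, e3, e5, breaks at step 4 where e3 poll() → empty is illegal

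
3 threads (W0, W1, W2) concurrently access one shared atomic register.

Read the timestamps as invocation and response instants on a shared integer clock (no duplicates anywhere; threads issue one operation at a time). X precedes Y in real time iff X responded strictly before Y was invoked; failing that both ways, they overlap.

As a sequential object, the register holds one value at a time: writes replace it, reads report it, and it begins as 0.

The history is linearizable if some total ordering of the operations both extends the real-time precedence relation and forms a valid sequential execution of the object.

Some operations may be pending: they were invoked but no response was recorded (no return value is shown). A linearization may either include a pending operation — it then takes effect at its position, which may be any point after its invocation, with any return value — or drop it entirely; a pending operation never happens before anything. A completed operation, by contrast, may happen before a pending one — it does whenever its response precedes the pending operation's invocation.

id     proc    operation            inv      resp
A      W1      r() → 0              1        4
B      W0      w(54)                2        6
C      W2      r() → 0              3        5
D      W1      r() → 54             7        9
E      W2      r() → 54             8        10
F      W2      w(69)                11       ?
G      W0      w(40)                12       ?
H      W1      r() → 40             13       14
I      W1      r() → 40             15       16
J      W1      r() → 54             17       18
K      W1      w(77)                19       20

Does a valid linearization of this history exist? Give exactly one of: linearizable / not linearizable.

already the first 18 events (up to J's response at time 18) admit no linearization; the first 17 still do
no legal order exists: 12 real-time-consistent candidates over 8 completed atomic register operations, all rejected
completion choices over the 2 pending operations (F, G) were checked; none helps
take A, B, C, D, E, H, I, J (pending dropped): step 3 already fails, because C r() → 0 cannot occur there
take A, B, C, E, D, H, I, J (pending dropped): step 3 already fails, because C r() → 0 cannot occur there

not linearizable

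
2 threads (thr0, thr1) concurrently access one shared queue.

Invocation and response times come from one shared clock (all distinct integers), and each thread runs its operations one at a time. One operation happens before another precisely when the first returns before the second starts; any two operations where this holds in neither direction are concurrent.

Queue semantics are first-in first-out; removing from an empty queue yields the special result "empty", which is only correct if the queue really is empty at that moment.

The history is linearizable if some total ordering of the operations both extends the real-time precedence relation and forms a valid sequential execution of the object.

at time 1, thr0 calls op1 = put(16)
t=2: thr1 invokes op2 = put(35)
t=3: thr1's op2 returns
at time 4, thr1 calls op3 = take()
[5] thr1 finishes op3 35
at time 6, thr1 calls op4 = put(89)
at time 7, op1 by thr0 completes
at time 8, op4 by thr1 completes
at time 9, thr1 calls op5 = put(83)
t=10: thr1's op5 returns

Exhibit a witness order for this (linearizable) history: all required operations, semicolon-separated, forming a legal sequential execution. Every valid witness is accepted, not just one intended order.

op2; op1; op3; op4; op5

after step 1 (op2 put(35)): queue <35>
after step 2 (op1 put(16)): queue <35,16>
after step 3 (op3 take() → 35): queue <16>
after step 4 (op4 put(89)): queue <16,89>
after step 5 (op5 put(83)): queue <16,89,83>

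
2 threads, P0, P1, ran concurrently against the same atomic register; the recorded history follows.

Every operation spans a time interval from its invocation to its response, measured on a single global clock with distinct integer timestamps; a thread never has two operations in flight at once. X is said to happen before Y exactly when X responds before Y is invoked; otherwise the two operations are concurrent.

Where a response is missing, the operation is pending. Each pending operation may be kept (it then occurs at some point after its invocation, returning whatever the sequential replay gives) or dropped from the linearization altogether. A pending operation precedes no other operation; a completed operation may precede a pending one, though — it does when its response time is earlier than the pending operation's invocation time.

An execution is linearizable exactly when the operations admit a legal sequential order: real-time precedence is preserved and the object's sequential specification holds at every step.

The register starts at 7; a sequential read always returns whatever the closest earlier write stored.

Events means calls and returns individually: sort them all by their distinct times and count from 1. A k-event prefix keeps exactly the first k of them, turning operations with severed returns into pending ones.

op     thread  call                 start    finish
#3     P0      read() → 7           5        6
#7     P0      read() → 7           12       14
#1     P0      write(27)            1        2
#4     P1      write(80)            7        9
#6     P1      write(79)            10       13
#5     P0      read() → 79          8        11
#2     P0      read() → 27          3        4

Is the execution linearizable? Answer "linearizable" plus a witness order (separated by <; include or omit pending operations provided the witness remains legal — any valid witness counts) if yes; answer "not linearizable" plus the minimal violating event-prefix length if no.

not linearizable — minimal violating prefix: 6 events

prefix check: 1..5 passes, 1..6 fails once #3's time-6 response joins
one real-time candidate order over the 3 completed operations — the atomic register replay rejects it
one such order, #1, #2, #3, breaks at step 3 where #3 read() → 7 is illegal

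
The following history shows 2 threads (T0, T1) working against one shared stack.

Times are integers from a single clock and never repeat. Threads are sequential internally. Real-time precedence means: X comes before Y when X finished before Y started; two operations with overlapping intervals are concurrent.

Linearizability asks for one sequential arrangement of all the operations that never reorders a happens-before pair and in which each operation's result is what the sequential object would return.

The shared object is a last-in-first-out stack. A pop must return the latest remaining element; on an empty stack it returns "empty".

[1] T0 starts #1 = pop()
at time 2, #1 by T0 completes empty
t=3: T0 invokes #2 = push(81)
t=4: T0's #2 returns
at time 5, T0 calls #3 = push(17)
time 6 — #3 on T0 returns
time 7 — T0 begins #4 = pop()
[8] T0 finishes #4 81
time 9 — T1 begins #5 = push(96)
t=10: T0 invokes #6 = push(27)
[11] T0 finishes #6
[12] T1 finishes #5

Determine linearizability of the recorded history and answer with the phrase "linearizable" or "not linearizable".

events 1..7 are fine; event 8 — the response of #4 at time 8 — makes the prefix non-linearizable
the completed operations (4 total) allow one real-time order; the stack replay rejects it
for example #1, #2, #3, #4 fails at step 4: #4 pop() → 81 is not legal there

not linearizable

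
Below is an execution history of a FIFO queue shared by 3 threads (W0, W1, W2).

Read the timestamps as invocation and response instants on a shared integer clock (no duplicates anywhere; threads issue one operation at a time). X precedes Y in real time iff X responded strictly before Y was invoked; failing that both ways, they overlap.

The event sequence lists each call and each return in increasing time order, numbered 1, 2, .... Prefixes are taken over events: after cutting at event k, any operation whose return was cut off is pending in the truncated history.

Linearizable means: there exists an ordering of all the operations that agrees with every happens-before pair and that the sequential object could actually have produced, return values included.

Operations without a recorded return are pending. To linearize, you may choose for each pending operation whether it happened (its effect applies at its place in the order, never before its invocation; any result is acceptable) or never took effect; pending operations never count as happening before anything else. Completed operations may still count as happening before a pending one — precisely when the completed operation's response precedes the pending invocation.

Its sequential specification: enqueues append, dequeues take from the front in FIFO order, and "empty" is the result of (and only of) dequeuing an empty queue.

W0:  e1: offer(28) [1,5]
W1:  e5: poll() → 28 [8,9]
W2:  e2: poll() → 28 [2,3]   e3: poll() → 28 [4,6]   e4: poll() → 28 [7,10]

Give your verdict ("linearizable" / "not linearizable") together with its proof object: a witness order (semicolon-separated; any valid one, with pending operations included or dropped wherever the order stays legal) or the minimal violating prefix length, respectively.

already the first 6 events (up to e3's response at time 6) admit no linearization; the first 5 still do
the 3 completed operations admit 3 real-time orders; each fails the FIFO queue replay
one such order, e1, e2, e3, breaks at step 3 where e3 poll() → 28 is illegal
one such order, e2, e1, e3, breaks at step 1 where e2 poll() → 28 is illegal

not linearizable — minimal violating prefix: 6 events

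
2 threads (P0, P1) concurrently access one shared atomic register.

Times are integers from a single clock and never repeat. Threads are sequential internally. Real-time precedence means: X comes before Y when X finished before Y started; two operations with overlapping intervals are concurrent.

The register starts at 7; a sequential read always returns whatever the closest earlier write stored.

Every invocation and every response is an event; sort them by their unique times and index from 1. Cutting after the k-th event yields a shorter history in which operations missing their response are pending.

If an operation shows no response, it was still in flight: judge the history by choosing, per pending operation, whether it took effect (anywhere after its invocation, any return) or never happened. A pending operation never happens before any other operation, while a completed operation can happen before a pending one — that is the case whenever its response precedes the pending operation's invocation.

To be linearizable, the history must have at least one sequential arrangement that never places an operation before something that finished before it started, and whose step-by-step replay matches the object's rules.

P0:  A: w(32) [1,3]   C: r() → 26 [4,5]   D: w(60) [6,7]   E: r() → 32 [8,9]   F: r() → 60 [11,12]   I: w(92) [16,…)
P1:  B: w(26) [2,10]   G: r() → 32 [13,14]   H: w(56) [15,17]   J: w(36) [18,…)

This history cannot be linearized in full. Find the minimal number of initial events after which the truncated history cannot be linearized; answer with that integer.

a valid linearization of events 1..8 exists, for instance A, B, C, D:
after step 1 (A w(32)): value 32
after step 2 (B w(26) (pending, included)): value 26
after step 3 (C r() → 26): value 26
after step 4 (D w(60)): value 60
adding event 9 (E responds at 9) leaves no legal real-time order
including or dropping the 1 pending operation (B) in any combination fails
take A, C, D, E (pending dropped): step 2 already fails, because C r() → 26 cannot occur there

9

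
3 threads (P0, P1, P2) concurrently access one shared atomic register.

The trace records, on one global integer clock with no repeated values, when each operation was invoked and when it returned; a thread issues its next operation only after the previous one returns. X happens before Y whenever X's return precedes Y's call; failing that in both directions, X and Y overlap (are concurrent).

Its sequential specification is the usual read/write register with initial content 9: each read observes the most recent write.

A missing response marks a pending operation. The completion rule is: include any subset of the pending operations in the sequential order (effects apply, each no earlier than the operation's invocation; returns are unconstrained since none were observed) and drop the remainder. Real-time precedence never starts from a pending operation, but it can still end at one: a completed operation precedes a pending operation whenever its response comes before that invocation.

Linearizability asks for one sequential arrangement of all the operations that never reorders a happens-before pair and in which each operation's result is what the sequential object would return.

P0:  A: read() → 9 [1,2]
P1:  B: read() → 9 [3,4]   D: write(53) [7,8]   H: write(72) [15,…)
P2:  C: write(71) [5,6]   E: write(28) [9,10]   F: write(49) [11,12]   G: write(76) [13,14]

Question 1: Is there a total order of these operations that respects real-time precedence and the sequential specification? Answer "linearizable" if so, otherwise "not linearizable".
a witness: A, B, C, D, E, F, G
step 1: A read() → 9 — value 9
step 2: B read() → 9 — value 9
step 3: C write(71) — value 71
step 4: D write(53) — value 53
step 5: E write(28) — value 28
step 6: F write(49) — value 49
step 7: G write(76) — value 76

linearizable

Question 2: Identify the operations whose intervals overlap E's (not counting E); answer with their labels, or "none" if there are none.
E spans [9,10]: anything still running between times 9 and 10 counts as concurrent
A [1,2]: before
B [3,4]: before
C [5,6]: before
D [7,8]: before
F [11,12]: after
G [13,14]: after
H [15,…): after

none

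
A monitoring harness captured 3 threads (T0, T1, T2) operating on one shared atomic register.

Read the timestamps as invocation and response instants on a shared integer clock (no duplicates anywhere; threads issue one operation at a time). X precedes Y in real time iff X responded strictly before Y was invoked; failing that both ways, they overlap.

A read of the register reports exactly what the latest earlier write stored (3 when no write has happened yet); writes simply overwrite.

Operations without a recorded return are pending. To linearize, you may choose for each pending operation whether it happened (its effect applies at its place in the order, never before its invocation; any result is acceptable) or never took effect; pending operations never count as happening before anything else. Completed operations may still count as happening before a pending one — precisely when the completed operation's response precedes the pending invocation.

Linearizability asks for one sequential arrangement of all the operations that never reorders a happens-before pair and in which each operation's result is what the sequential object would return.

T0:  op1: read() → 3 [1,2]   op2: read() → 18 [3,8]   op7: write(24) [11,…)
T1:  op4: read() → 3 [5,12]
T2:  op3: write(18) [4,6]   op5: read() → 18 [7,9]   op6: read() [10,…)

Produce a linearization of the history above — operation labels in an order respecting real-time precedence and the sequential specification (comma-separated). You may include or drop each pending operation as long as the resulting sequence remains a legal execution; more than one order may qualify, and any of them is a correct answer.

1. op1 read() → 3, leaving value 3
2. op4 read() → 3, leaving value 3
3. op3 write(18), leaving value 18
4. op2 read() → 18, leaving value 18
5. op5 read() → 18, leaving value 18

op1, op4, op3, op2, op5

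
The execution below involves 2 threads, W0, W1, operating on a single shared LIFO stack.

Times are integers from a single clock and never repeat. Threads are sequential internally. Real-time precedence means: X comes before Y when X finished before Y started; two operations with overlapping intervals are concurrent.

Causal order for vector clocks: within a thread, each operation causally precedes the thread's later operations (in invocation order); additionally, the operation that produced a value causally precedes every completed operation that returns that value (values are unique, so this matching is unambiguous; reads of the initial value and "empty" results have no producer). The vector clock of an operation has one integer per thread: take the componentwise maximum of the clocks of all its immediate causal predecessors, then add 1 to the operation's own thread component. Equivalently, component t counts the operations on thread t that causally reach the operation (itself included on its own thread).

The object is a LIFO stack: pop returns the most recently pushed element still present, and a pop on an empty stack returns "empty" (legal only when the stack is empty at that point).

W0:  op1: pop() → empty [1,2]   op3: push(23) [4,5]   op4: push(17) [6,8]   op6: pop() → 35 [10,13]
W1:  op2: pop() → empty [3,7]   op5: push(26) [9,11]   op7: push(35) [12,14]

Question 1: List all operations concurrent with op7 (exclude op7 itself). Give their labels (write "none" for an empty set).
op7 spans [12,14]: anything still running between times 12 and 14 counts as concurrent
op1 [1,2]: before
op2 [3,7]: before
op3 [4,5]: before
op4 [6,8]: before
op5 [9,11]: before
op6 [10,13]: concurrent

op6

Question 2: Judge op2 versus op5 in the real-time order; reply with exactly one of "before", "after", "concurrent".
op2 spans [3,7], op5 spans [9,11]
resp(op2)=7 < inv(op5)=9

before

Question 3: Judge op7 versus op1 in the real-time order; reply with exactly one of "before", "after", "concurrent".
op7 spans [12,14], op1 spans [1,2]
resp(op1)=2 < inv(op7)=12

after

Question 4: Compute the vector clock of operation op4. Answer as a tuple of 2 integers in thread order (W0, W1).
root op op2, invoked 3: fresh clock plus W1's own tick → (0, 1)
root op op1, invoked 1: fresh clock plus W0's own tick → (1, 0)
op5, invoked 9, takes VC(op2)=(0, 1) under max, adds 1 for W1 → (0, 2)
op3, invoked 4, takes VC(op1)=(1, 0) under max, adds 1 for W0 → (2, 0)
op7, invoked 12, takes VC(op5)=(0, 2) under max, adds 1 for W1 → (0, 3)
op4, invoked 6, takes VC(op3)=(2, 0) under max, adds 1 for W0 → (3, 0)
op6, invoked 10, takes VC(op4)=(3, 0), VC(op7)=(0, 3) under max, adds 1 for W0 → (4, 3)
target: VC(op4) = (3, 0)

(3, 0)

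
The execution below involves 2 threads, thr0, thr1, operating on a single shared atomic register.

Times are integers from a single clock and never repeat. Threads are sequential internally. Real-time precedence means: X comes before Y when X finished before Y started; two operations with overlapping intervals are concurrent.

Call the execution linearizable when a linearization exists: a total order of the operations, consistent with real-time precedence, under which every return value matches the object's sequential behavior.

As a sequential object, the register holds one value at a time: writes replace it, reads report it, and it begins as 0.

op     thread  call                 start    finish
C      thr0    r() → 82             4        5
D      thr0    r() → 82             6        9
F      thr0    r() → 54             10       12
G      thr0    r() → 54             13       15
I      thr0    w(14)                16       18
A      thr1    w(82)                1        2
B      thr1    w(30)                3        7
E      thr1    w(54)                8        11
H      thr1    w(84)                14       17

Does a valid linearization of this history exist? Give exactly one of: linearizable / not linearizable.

one valid linearization: A, C, D, B, E, F, G, H, I
after step 1 (A w(82)): value 82
after step 2 (C r() → 82): value 82
after step 3 (D r() → 82): value 82
after step 4 (B w(30)): value 30
after step 5 (E w(54)): value 54
after step 6 (F r() → 54): value 54
after step 7 (G r() → 54): value 54
after step 8 (H w(84)): value 84
after step 9 (I w(14)): value 14

linearizable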